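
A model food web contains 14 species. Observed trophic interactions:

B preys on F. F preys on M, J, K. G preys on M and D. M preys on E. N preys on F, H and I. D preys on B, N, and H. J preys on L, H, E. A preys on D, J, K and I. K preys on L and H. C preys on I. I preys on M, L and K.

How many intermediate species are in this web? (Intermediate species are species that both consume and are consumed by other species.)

8

Intermediate species (has both prey and predators): M, K, J, F, I, B, N, D.
Count: 8.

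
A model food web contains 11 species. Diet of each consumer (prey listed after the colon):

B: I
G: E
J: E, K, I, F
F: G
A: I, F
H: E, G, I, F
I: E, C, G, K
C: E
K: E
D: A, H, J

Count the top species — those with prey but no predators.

Top species (has prey, but nothing eats it): B, D.
Count: 2.

2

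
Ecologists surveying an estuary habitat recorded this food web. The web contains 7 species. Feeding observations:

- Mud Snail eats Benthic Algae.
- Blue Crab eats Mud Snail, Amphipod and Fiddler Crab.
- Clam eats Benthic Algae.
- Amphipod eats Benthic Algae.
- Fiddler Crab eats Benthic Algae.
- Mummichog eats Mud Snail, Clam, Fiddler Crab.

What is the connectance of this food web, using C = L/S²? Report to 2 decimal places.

The web has S = 7 species and L = 10 feeding links.
C = L / S² = 10 / 49 = 0.2041 ≈ 0.20.

C = 0.20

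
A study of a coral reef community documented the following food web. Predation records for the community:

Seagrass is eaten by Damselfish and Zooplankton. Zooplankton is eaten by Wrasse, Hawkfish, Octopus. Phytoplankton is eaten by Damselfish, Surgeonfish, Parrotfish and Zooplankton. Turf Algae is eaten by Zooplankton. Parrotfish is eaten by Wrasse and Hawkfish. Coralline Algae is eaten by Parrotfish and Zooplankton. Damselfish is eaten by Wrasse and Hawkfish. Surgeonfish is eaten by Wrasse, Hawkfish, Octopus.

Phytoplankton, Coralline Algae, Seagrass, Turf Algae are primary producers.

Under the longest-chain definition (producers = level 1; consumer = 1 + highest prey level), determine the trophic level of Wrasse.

Trophic level 3

Phytoplankton is a producer → level 1.
Damselfish eats Phytoplankton (level 1); other prey at levels: Seagrass 1 → level 2.
Wrasse eats Damselfish (level 2); other prey at levels: Surgeonfish 2, Zooplankton 2, Parrotfish 2 → level 3.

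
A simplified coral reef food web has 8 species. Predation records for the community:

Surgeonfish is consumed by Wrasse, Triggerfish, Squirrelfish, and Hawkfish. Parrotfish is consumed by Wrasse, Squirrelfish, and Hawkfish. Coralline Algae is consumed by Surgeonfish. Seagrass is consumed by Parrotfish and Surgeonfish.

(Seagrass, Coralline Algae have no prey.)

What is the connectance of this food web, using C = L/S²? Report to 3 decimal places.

C = 0.156

The web has S = 8 species and L = 10 feeding links.
C = L / S² = 10 / 64 = 0.1562 ≈ 0.156.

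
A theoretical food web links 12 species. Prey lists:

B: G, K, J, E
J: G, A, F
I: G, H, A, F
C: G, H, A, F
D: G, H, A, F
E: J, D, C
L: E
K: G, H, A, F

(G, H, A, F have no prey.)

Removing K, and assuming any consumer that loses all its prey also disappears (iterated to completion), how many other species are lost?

0

Remove K.
Every predator of it retains at least one other prey: B still has G, J, E.
No consumer loses all prey, so no secondary extinctions occur.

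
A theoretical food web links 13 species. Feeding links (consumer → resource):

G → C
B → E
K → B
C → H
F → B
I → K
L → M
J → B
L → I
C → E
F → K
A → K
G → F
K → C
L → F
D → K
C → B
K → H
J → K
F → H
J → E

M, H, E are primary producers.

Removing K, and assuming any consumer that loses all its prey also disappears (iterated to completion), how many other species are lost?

3

Remove K.
Round 1: D (all prey gone), A (all prey gone), I (all prey gone) → extinct.
No further losses. Total secondary extinctions: 3.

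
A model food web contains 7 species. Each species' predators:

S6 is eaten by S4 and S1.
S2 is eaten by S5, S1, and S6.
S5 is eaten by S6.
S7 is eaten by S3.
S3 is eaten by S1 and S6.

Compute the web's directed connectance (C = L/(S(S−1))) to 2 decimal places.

C = 0.21

The web has S = 7 species and L = 9 feeding links.
C = L / (S(S−1)) = 9 / 42 = 0.2143 ≈ 0.21.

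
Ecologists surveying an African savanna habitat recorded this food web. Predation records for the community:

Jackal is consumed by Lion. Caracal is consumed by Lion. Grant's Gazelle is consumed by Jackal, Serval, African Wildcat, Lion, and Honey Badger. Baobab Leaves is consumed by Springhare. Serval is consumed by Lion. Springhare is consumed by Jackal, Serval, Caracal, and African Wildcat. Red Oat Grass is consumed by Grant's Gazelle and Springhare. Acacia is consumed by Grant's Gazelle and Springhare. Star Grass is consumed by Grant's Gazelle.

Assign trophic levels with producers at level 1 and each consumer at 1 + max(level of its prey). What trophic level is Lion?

Trophic level 4

Red Oat Grass is a producer → level 1.
Springhare eats Red Oat Grass (level 1); other prey at levels: Acacia 1, Baobab Leaves 1 → level 2.
Jackal eats Springhare (level 2); other prey at levels: Grant's Gazelle 2 → level 3.
Lion eats Jackal (level 3); other prey at levels: Grant's Gazelle 2, Caracal 3, Serval 3 → level 4.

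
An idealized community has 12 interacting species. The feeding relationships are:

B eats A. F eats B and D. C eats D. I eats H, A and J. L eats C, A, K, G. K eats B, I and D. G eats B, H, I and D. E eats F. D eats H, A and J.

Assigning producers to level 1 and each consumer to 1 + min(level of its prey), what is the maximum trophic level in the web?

Producers (level 1): A, H, J.
Following each consumer down to its lowest-level prey: A → B → F → E (levels 1 through 4).
All prey of E (F 3) are at level 3 or above, so E is at level 1 + 3 = 4.
Every consumer has at least one prey at level 3 or below, so none exceeds level 4.

4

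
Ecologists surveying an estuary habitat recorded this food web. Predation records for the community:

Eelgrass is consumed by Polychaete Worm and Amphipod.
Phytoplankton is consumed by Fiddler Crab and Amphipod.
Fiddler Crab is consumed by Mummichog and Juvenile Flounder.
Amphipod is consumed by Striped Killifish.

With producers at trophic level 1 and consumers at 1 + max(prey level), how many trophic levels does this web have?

Producers (level 1): Phytoplankton, Eelgrass.
Phytoplankton → Amphipod → Striped Killifish gives Striped Killifish level 3.
No species has a prey at level 3, so no species reaches level 4.

3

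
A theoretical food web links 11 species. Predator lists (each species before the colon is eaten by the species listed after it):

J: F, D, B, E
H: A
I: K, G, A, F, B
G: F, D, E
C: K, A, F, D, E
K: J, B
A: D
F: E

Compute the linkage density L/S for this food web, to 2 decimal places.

There are L = 22 links among S = 11 species.
L/S = 22/11 = 2.0000 ≈ 2.00.

L/S = 2.00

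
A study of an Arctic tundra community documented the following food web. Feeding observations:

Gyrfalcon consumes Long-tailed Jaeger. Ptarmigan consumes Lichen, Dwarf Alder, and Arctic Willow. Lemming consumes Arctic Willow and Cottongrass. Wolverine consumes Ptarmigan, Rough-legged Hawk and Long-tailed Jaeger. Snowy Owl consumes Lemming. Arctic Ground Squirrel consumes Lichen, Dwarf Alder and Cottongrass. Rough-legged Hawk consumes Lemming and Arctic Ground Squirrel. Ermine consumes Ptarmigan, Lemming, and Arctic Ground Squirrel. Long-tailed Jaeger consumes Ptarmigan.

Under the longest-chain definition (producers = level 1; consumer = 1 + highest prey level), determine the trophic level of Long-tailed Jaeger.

Dwarf Alder is a producer → level 1.
Ptarmigan eats Dwarf Alder (level 1); other prey at levels: Lichen 1, Arctic Willow 1 → level 2.
Long-tailed Jaeger eats Ptarmigan → level 3.

Trophic level 3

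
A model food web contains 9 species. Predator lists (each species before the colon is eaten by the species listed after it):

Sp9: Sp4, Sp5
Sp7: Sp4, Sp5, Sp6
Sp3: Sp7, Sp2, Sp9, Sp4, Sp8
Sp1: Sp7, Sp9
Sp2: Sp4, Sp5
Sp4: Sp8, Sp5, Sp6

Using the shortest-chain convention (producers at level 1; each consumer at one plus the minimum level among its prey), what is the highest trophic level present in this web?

3

Producers (level 1): Sp1, Sp3.
Following each consumer down to its lowest-level prey: Sp1 → Sp7 → Sp5 (levels 1 through 3).
All prey of Sp5 (Sp7 2, Sp2 2, Sp9 2, Sp4 2) are at level 2 or above, so Sp5 is at level 1 + 2 = 3.
Every consumer has at least one prey at level 2 or below, so none exceeds level 3.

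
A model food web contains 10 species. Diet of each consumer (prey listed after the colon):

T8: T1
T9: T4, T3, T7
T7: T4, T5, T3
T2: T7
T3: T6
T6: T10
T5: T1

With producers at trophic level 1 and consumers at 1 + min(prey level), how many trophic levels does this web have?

Producers (level 1): T4, T1, T10.
Following each consumer down to its lowest-level prey: T4 → T7 → T2 (levels 1 through 3).
All prey of T2 (T7 2) are at level 2 or above, so T2 is at level 1 + 2 = 3.
Every consumer has at least one prey at level 2 or below, so none exceeds level 3.

3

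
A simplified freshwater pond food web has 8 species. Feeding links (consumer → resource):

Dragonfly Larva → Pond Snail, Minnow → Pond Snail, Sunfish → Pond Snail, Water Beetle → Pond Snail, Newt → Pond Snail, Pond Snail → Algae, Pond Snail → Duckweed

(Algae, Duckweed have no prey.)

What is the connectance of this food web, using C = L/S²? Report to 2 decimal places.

C = 0.11

The web has S = 8 species and L = 7 feeding links.
C = L / S² = 7 / 64 = 0.1094 ≈ 0.11.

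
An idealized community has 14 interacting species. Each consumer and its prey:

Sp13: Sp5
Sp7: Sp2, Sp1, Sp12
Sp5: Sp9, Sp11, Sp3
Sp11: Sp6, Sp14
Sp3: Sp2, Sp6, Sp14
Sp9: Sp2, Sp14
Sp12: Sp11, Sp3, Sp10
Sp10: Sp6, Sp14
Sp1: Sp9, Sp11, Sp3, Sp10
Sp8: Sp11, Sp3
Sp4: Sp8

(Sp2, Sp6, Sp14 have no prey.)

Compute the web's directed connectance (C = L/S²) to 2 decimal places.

The web has S = 14 species and L = 26 feeding links.
C = L / S² = 26 / 196 = 0.1327 ≈ 0.13.

C = 0.13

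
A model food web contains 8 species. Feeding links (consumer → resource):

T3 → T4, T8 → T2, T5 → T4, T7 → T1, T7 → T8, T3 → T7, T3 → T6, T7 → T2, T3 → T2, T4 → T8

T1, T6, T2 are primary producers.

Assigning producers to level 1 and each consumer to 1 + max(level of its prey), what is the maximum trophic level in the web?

Producers (level 1): T1, T6, T2.
T2 → T8 → T7 → T3 gives T3 level 4.
No species has a prey at level 4, so no species reaches level 5.

4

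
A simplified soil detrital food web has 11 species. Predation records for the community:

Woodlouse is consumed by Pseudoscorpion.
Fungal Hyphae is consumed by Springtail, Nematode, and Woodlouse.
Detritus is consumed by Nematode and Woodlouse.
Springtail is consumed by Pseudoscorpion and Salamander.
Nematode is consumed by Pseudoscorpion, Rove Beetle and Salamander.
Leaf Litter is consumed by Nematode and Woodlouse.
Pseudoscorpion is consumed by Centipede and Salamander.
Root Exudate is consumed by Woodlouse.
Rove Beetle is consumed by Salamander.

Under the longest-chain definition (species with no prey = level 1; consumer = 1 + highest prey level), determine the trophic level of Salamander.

Fungal Hyphae has no prey (basal) → level 1.
Nematode eats Fungal Hyphae (level 1); other prey at levels: Leaf Litter 1, Detritus 1 → level 2.
Rove Beetle eats Nematode → level 3.
Salamander eats Rove Beetle (level 3); other prey at levels: Nematode 2, Springtail 2, Pseudoscorpion 3 → level 4.

Trophic level 4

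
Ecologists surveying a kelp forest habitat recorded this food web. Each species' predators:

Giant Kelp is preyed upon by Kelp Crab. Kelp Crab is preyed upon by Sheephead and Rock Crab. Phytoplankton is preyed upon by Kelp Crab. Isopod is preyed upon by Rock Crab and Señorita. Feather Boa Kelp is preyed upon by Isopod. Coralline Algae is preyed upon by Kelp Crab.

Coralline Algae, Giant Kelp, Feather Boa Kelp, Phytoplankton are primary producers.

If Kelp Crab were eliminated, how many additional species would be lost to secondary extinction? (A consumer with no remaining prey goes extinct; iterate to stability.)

1

Remove Kelp Crab.
Round 1: Sheephead (all prey gone) → extinct.
No further losses. Total secondary extinctions: 1.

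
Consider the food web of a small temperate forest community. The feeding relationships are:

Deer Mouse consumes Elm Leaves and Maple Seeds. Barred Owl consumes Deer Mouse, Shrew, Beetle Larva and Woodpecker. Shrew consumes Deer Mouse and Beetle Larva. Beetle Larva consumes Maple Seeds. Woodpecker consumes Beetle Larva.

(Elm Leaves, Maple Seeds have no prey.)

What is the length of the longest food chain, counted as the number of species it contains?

One longest chain: Maple Seeds → Beetle Larva → Woodpecker → Barred Owl.
It has 4 species and 3 links.

4 species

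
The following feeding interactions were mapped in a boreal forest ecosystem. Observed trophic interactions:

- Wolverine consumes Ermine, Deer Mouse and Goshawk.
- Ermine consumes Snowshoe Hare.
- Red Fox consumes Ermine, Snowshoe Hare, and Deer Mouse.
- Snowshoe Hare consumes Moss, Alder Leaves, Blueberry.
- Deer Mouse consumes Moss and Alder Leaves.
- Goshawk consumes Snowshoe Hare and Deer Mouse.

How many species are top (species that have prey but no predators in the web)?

2

Top species (has prey, but nothing eats it): Red Fox, Wolverine.
Count: 2.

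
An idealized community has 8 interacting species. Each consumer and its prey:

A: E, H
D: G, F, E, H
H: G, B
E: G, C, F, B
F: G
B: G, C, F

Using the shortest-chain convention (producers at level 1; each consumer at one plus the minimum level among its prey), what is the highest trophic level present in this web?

3

Producers (level 1): G, C.
Following each consumer down to its lowest-level prey: G → E → A (levels 1 through 3).
All prey of A (E 2, H 2) are at level 2 or above, so A is at level 1 + 2 = 3.
Every consumer has at least one prey at level 2 or below, so none exceeds level 3.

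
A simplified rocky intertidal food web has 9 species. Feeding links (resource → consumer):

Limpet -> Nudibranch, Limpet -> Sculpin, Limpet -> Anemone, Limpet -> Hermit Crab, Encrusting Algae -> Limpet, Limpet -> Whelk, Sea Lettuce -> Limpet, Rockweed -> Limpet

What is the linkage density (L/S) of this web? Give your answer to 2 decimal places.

L/S = 0.89

There are L = 8 links among S = 9 species.
L/S = 8/9 = 0.8889 ≈ 0.89.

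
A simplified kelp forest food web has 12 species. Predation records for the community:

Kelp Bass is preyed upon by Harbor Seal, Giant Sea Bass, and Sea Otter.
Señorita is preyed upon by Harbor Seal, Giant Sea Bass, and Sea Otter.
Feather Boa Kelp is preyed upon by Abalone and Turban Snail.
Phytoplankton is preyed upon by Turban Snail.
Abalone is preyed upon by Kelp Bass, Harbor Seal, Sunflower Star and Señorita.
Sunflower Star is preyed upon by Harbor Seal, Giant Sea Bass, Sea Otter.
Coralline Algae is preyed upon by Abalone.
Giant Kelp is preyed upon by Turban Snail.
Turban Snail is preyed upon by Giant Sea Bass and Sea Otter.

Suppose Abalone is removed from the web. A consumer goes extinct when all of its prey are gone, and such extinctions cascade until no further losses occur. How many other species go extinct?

Remove Abalone.
Round 1: Sunflower Star (all prey gone), Señorita (all prey gone), Kelp Bass (all prey gone) → extinct.
Round 2: Harbor Seal (all prey gone) → extinct.
No further losses. Total secondary extinctions: 4.

4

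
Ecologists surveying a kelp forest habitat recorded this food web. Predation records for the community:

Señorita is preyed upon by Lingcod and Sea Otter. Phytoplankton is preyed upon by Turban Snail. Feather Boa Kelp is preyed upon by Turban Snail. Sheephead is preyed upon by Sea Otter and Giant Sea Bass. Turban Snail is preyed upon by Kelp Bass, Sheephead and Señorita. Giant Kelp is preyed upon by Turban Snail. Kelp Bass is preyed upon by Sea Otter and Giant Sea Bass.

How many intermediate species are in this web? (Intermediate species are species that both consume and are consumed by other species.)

Intermediate species (has both prey and predators): Turban Snail, Señorita, Kelp Bass, Sheephead.
Count: 4.

4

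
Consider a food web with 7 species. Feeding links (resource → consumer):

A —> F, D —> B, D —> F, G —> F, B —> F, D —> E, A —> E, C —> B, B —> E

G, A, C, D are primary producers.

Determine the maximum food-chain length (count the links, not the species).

One longest chain: C → B → F.
It has 3 species and 2 links.

2 links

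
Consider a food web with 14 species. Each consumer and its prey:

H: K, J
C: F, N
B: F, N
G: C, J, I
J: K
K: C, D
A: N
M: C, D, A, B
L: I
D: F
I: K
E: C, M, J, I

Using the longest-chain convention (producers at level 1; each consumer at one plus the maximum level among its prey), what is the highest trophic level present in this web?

Producers (level 1): F, N.
F → C → K → J → H gives H level 5.
No species has a prey at level 5, so no species reaches level 6.

5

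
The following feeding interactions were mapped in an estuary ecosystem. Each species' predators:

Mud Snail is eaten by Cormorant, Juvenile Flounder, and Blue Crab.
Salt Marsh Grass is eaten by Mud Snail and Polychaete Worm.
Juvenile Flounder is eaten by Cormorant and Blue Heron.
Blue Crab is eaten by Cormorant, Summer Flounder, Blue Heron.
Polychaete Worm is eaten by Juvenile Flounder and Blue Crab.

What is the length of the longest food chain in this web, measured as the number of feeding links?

3 links

One longest chain: Salt Marsh Grass → Polychaete Worm → Juvenile Flounder → Blue Heron.
It has 4 species and 3 links.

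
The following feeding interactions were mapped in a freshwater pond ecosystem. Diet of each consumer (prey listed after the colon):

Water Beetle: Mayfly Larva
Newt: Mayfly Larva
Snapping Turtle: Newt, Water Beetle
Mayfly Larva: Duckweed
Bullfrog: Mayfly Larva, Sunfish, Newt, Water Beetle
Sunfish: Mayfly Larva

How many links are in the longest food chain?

3 links

One longest chain: Duckweed → Mayfly Larva → Newt → Snapping Turtle.
It has 4 species and 3 links.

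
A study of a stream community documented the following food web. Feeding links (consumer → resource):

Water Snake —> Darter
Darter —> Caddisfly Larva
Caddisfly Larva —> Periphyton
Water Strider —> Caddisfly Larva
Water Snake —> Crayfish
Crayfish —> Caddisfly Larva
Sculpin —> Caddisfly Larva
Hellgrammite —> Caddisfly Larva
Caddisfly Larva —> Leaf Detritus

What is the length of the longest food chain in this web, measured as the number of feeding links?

One longest chain: Periphyton → Caddisfly Larva → Crayfish → Water Snake.
It has 4 species and 3 links.

3 links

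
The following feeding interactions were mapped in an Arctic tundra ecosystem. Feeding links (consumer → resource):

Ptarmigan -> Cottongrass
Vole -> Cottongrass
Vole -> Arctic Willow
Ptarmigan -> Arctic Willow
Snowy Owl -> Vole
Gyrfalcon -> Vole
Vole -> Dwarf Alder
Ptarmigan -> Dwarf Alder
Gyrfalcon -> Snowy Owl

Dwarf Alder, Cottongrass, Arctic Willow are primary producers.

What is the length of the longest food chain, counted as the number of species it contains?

4 species

One longest chain: Dwarf Alder → Vole → Snowy Owl → Gyrfalcon.
It has 4 species and 3 links.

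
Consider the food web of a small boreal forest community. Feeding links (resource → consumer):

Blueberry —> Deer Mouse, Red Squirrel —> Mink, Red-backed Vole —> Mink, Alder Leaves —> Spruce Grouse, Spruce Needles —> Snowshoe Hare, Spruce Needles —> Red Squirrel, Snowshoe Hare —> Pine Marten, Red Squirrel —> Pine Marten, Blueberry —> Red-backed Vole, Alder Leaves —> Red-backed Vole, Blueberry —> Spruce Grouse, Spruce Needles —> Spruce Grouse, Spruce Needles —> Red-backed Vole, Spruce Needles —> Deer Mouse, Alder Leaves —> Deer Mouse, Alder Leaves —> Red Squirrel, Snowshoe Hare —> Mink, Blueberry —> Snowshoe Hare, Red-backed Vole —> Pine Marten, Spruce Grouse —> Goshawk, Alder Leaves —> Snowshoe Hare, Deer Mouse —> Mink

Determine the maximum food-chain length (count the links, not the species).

One longest chain: Spruce Needles → Deer Mouse → Mink.
It has 3 species and 2 links.

2 links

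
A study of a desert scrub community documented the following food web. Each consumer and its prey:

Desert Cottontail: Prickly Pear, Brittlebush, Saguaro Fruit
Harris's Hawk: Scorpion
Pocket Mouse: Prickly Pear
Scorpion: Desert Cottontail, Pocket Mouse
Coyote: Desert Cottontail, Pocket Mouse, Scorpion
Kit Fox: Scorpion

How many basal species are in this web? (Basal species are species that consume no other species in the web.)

Basal species (no prey listed): Prickly Pear, Brittlebush, Saguaro Fruit.
Count: 3.

3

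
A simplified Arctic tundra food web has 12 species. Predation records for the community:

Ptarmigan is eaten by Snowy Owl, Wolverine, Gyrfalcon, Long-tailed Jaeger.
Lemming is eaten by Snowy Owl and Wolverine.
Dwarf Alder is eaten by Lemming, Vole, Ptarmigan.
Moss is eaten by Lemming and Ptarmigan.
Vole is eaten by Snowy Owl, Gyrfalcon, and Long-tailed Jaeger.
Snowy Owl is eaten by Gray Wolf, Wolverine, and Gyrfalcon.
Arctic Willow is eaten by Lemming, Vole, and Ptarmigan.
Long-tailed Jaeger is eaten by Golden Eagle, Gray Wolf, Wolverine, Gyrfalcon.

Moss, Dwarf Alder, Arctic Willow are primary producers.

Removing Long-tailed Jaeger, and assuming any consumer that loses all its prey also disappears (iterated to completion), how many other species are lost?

Remove Long-tailed Jaeger.
Round 1: Golden Eagle (all prey gone) → extinct.
No further losses. Total secondary extinctions: 1.

1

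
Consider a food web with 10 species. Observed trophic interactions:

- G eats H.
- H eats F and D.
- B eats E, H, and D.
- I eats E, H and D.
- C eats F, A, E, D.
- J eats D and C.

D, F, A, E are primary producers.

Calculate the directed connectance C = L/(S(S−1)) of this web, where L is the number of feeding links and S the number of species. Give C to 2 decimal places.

C = 0.17

The web has S = 10 species and L = 15 feeding links.
C = L / (S(S−1)) = 15 / 90 = 0.1667 ≈ 0.17.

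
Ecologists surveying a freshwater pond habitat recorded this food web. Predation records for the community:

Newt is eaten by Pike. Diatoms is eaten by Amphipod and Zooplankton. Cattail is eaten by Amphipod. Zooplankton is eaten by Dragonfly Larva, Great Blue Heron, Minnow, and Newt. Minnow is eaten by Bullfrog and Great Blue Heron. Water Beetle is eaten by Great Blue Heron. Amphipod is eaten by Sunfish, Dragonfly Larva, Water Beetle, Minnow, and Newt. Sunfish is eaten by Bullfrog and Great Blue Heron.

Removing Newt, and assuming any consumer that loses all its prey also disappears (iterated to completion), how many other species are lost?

1

Remove Newt.
Round 1: Pike (all prey gone) → extinct.
No further losses. Total secondary extinctions: 1.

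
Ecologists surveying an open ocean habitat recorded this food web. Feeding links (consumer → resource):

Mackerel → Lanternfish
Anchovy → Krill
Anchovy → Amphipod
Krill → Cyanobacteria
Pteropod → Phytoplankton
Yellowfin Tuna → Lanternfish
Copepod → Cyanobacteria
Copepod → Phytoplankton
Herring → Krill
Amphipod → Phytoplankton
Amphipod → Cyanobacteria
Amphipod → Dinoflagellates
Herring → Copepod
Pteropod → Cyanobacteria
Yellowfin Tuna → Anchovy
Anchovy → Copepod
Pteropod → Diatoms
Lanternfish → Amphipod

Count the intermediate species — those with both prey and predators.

5

Intermediate species (has both prey and predators): Krill, Amphipod, Copepod, Lanternfish, Anchovy.
Count: 5.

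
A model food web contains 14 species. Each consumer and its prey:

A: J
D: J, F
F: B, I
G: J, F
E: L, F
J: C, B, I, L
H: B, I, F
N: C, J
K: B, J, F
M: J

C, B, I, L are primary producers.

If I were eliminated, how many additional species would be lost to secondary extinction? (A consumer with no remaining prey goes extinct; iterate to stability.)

Remove I.
Every predator of it retains at least one other prey: J still has C, B, L; F still has B; H still has B, F.
No consumer loses all prey, so no secondary extinctions occur.

0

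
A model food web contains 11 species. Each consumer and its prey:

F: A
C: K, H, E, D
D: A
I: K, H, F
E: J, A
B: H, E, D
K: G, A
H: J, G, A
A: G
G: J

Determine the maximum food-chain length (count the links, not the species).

One longest chain: J → G → A → K → I.
It has 5 species and 4 links.

4 links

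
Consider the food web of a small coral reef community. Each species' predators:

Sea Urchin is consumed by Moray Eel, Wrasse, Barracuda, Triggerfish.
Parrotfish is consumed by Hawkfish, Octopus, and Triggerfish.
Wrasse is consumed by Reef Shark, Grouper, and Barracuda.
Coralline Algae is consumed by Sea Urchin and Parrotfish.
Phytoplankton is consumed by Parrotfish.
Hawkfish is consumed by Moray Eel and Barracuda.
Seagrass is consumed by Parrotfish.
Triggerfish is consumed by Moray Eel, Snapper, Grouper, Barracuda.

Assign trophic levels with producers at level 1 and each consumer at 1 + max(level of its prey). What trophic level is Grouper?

Coralline Algae is a producer → level 1.
Parrotfish eats Coralline Algae (level 1); other prey at levels: Phytoplankton 1, Seagrass 1 → level 2.
Triggerfish eats Parrotfish (level 2); other prey at levels: Sea Urchin 2 → level 3.
Grouper eats Triggerfish (level 3); other prey at levels: Wrasse 3 → level 4.

Trophic level 4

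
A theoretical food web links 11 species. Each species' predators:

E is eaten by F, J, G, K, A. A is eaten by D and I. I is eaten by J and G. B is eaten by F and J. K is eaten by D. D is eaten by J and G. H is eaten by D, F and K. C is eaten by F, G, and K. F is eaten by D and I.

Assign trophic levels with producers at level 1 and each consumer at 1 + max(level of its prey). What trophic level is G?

Trophic level 4

C is a producer → level 1.
F eats C (level 1); other prey at levels: H 1, E 1, B 1 → level 2.
D eats F (level 2); other prey at levels: H 1, A 2, K 2 → level 3.
G eats D (level 3); other prey at levels: C 1, E 1, I 3 → level 4.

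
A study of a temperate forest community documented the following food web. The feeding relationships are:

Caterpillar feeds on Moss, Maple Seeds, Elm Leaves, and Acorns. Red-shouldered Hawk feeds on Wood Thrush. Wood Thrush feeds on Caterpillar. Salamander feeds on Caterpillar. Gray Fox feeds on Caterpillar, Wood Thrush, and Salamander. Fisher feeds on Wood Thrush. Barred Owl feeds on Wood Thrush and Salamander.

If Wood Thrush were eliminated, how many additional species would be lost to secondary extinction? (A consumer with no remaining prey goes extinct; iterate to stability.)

2

Remove Wood Thrush.
Round 1: Fisher (all prey gone), Red-shouldered Hawk (all prey gone) → extinct.
No further losses. Total secondary extinctions: 2.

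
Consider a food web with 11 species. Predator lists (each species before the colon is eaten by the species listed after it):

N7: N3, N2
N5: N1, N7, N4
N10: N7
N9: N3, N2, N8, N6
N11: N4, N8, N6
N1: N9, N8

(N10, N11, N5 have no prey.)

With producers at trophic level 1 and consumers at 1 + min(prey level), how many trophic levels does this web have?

3

Producers (level 1): N10, N11, N5.
Following each consumer down to its lowest-level prey: N5 → N1 → N9 (levels 1 through 3).
All prey of N9 (N1 2) are at level 2 or above, so N9 is at level 1 + 2 = 3.
Every consumer has at least one prey at level 2 or below, so none exceeds level 3.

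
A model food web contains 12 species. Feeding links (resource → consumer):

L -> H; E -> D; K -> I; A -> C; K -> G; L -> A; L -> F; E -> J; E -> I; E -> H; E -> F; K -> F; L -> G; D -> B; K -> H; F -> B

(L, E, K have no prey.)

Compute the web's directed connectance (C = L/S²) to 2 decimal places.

C = 0.11

The web has S = 12 species and L = 16 feeding links.
C = L / S² = 16 / 144 = 0.1111 ≈ 0.11.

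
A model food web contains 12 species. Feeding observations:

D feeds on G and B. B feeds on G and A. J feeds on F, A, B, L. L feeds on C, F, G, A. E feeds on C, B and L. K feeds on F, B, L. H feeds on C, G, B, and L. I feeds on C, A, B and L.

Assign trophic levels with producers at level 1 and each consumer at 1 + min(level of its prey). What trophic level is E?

C is a producer → level 1.
E eats C → level 2.

Trophic level 2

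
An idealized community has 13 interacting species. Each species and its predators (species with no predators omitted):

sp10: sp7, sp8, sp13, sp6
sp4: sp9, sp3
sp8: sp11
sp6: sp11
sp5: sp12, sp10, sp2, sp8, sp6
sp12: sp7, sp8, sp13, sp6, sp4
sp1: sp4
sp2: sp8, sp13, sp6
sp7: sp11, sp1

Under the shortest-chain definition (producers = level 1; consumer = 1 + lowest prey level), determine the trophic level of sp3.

Trophic level 4

sp5 is a producer → level 1.
sp12 eats sp5 → level 2.
sp4 eats sp12 → level 3.
sp3 eats sp4 → level 4.
No prey of sp3 is below level 3, so 4 is the minimum.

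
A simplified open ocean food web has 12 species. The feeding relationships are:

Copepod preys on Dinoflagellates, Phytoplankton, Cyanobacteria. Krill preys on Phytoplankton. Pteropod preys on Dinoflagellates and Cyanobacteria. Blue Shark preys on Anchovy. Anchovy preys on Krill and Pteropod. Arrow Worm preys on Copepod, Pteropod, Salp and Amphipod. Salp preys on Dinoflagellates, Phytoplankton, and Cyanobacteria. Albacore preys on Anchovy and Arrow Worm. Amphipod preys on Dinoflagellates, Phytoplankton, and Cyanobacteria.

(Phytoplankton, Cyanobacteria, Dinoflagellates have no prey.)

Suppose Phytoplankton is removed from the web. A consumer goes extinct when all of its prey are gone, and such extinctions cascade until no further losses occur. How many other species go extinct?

Remove Phytoplankton.
Round 1: Krill (all prey gone) → extinct.
No further losses. Total secondary extinctions: 1.

1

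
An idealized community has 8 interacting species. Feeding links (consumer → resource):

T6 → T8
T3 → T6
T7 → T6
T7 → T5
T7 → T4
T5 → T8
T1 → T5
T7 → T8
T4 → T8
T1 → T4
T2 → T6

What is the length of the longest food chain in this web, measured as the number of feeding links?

One longest chain: T8 → T6 → T7.
It has 3 species and 2 links.

2 links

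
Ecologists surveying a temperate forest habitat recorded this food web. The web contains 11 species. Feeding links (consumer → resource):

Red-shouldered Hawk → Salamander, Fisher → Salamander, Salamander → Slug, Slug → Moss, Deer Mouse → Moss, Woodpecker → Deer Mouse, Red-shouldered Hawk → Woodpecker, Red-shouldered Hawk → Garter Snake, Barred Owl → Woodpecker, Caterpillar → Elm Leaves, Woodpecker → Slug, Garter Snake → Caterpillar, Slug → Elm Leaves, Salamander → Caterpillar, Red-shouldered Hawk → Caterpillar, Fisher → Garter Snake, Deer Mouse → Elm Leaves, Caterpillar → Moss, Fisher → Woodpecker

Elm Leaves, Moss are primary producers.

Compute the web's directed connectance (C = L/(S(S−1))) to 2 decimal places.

The web has S = 11 species and L = 19 feeding links.
C = L / (S(S−1)) = 19 / 110 = 0.1727 ≈ 0.17.

C = 0.17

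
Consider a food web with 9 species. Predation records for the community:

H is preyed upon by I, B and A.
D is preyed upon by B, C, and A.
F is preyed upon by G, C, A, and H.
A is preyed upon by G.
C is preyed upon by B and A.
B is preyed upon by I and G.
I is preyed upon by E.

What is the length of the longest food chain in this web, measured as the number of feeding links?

4 links

One longest chain: F → C → B → I → E.
It has 5 species and 4 links.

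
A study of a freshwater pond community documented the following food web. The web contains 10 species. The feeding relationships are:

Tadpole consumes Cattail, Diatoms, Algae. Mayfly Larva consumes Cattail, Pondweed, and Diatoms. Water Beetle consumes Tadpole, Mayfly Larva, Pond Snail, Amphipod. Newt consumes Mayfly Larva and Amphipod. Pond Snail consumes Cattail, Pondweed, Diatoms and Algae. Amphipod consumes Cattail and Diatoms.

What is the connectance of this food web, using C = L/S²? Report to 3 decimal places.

The web has S = 10 species and L = 18 feeding links.
C = L / S² = 18 / 100 = 0.1800 ≈ 0.180.

C = 0.180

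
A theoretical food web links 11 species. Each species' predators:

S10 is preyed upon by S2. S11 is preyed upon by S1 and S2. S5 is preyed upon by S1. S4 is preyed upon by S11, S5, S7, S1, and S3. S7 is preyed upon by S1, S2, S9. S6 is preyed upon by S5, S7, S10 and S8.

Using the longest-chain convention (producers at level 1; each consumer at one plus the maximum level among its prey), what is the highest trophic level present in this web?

Producers (level 1): S4, S6.
S4 → S11 → S1 gives S1 level 3.
No species has a prey at level 3, so no species reaches level 4.

3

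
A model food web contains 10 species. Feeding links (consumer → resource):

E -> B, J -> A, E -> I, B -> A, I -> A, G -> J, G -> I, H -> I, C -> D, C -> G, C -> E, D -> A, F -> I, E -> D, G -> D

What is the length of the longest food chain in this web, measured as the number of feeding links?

One longest chain: A → I → G → C.
It has 4 species and 3 links.

3 links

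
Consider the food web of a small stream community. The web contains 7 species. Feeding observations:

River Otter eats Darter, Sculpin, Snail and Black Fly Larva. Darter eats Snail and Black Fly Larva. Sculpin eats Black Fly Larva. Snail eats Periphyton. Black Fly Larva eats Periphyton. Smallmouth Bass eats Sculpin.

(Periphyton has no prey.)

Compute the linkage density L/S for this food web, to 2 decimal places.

There are L = 10 links among S = 7 species.
L/S = 10/7 = 1.4286 ≈ 1.43.

L/S = 1.43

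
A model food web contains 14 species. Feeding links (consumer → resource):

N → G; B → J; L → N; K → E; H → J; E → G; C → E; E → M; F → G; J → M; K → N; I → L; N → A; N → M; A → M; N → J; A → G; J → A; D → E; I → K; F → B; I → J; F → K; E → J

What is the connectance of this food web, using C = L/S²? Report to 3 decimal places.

The web has S = 14 species and L = 24 feeding links.
C = L / S² = 24 / 196 = 0.1224 ≈ 0.122.

C = 0.122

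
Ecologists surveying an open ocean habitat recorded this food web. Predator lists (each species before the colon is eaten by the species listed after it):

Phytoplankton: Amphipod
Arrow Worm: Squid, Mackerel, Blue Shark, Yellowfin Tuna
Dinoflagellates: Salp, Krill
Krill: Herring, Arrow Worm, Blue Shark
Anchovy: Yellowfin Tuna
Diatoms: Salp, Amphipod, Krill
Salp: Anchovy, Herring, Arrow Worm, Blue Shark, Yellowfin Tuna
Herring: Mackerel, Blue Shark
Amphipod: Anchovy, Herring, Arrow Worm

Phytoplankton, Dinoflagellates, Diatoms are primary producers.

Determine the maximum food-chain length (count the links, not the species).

One longest chain: Dinoflagellates → Salp → Arrow Worm → Squid.
It has 4 species and 3 links.

3 links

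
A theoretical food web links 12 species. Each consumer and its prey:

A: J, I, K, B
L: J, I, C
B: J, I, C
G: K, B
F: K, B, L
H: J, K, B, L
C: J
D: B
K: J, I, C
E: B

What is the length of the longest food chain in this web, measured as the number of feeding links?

One longest chain: J → C → B → E.
It has 4 species and 3 links.

3 links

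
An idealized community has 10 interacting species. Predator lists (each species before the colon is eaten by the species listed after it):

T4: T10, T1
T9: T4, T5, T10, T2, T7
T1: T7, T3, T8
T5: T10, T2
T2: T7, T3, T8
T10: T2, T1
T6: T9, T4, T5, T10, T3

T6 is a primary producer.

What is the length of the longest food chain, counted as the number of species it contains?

6 species

One longest chain: T6 → T9 → T4 → T10 → T2 → T7.
It has 6 species and 5 links.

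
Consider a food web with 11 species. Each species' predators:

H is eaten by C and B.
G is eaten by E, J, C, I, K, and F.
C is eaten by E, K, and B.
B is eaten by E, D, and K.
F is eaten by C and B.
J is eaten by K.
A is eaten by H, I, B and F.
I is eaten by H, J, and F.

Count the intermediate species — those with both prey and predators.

Intermediate species (has both prey and predators): I, J, H, F, C, B.
Count: 6.

6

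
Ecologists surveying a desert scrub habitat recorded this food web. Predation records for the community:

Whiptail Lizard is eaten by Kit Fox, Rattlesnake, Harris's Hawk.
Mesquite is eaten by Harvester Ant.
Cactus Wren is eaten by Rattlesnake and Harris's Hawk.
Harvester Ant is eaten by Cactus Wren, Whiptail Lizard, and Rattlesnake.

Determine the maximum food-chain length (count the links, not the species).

3 links

One longest chain: Mesquite → Harvester Ant → Whiptail Lizard → Kit Fox.
It has 4 species and 3 links.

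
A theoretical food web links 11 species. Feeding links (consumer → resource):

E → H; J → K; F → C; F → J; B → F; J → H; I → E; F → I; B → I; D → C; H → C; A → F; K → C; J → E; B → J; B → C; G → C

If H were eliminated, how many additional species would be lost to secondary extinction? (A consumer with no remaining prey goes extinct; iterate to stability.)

Remove H.
Round 1: E (all prey gone) → extinct.
Round 2: I (all prey gone) → extinct.
No further losses. Total secondary extinctions: 2.

2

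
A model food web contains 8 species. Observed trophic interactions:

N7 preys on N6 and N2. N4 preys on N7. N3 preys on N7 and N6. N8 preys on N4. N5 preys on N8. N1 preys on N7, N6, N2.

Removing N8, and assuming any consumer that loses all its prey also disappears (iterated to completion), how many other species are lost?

1

Remove N8.
Round 1: N5 (all prey gone) → extinct.
No further losses. Total secondary extinctions: 1.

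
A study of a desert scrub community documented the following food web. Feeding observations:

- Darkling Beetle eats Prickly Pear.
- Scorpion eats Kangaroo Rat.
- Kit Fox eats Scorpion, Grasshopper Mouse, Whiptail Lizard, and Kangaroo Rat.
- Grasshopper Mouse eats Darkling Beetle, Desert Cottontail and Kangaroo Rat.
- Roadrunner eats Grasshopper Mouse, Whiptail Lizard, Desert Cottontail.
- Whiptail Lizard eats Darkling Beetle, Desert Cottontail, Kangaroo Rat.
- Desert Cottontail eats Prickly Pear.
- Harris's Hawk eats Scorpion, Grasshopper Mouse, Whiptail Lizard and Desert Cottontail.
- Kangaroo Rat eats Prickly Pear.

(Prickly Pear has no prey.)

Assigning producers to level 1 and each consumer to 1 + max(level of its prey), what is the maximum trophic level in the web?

Producers (level 1): Prickly Pear.
Prickly Pear → Kangaroo Rat → Grasshopper Mouse → Roadrunner gives Roadrunner level 4.
No species has a prey at level 4, so no species reaches level 5.

4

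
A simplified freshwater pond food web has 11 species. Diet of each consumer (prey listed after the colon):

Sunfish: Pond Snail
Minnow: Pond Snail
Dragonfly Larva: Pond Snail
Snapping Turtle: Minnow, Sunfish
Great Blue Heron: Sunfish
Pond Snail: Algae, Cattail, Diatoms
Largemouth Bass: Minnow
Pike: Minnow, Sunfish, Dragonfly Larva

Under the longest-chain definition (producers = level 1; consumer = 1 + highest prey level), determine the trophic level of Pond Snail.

Trophic level 2

Algae is a producer → level 1.
Pond Snail eats Algae (level 1); other prey at levels: Cattail 1, Diatoms 1 → level 2.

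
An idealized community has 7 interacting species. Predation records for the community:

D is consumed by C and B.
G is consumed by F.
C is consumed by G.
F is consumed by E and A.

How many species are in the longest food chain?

5 species

One longest chain: D → C → G → F → E.
It has 5 species and 4 links.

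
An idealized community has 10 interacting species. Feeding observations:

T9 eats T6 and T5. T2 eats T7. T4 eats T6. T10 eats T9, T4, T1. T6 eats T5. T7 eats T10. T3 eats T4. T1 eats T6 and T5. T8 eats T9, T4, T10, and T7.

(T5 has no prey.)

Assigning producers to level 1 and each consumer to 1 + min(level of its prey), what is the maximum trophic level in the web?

5

Producers (level 1): T5.
Following each consumer down to its lowest-level prey: T5 → T9 → T10 → T7 → T2 (levels 1 through 5).
All prey of T2 (T7 4) are at level 4 or above, so T2 is at level 1 + 4 = 5.
Every consumer has at least one prey at level 4 or below, so none exceeds level 5.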